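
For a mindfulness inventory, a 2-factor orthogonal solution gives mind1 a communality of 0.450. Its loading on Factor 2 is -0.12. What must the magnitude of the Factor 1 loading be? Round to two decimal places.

0.66

Under orthogonal rotation h² = Σλ², so λ_Factor 1² = h² − (0.0144) = 0.450 − 0.0144 = 0.4356.
|λ| = √0.4356 = 0.6600.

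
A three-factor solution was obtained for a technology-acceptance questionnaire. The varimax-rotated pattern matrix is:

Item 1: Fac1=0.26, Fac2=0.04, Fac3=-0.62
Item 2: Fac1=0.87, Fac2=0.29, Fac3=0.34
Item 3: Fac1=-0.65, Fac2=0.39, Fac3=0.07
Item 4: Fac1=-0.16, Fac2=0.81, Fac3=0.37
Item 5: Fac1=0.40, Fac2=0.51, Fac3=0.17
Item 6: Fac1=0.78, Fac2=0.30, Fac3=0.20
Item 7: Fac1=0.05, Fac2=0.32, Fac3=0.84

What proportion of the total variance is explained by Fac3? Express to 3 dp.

SS loadings for Fac3 = (-0.62)² + 0.34² + 0.07² + 0.37² + 0.17² + 0.20² + 0.84² = 1.4163
Proportion of variance = 1.4163 / 7 = 0.2023.

0.202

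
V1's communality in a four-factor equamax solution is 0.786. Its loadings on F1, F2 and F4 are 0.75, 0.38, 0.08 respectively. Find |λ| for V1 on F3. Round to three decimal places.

0.270

Under orthogonal rotation h² = Σλ², so λ_F3² = h² − (0.7133) = 0.786 − 0.7133 = 0.0727.
|λ| = √0.0727 = 0.2696.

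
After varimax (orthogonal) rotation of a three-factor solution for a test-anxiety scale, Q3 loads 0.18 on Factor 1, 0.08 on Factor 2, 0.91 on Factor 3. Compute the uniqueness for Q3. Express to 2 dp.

h² = 0.18² + 0.08² + 0.91² = 0.0324 + 0.0064 + 0.8281 = 0.8669
Uniqueness u² = 1 − h² = 1 − 0.8669 = 0.1331

0.13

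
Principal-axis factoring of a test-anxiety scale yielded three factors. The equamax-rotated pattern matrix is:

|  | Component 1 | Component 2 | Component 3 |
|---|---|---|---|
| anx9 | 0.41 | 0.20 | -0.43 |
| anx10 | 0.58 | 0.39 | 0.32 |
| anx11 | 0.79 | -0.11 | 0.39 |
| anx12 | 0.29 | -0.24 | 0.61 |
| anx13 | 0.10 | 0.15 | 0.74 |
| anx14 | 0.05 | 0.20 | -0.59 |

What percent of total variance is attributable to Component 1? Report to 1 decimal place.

SS loadings for Component 1 = 0.41² + 0.58² + 0.79² + 0.29² + 0.10² + 0.05² = 1.2252
With 6 standardized items, total variance = 6. Proportion = 1.2252/6 = 0.2042 → 20.42%.

20.4%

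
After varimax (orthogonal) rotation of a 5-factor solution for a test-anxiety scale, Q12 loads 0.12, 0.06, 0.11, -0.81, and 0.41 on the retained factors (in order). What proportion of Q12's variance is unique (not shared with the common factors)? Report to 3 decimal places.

h² = 0.12² + 0.06² + 0.11² + (-0.81)² + 0.41² = 0.0144 + 0.0036 + 0.0121 + 0.6561 + 0.1681 = 0.8543
Uniqueness u² = 1 − h² = 1 − 0.8543 = 0.1457

0.146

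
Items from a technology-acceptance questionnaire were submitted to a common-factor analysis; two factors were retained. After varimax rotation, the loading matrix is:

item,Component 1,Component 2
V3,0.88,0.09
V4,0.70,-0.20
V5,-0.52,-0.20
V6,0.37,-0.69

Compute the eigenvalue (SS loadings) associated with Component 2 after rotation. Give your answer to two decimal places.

SS loadings for Component 2 = 0.09² + (-0.20)² + (-0.20)² + (-0.69)² = 0.0081 + 0.0400 + 0.0400 + 0.4761 = 0.5642

0.56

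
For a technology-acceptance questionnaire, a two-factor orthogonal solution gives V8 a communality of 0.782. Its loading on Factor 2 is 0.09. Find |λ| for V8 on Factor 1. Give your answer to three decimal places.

0.880

Under orthogonal rotation h² = Σλ², so λ_Factor 1² = h² − (0.0081) = 0.782 − 0.0081 = 0.7739.
|λ| = √0.7739 = 0.8797.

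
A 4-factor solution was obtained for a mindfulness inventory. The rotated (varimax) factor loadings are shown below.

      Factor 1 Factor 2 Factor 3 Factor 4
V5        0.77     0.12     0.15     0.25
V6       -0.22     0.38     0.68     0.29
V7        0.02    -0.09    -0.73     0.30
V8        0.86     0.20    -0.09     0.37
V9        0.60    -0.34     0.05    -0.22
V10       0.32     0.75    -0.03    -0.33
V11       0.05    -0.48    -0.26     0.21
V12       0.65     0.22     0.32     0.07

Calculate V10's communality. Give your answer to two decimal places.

0.77

h² = 0.32² + 0.75² + (-0.03)² + (-0.33)² = 0.1024 + 0.5625 + 0.0009 + 0.1089 = 0.7747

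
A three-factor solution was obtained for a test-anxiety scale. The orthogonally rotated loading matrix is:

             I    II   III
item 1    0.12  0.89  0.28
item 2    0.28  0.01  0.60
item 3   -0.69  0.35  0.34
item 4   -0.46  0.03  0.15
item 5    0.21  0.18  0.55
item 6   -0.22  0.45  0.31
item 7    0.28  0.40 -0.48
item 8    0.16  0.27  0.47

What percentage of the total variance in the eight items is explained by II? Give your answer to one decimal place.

17.3%

SS loadings for II = 0.89² + 0.01² + 0.35² + 0.03² + 0.18² + 0.45² + 0.40² + 0.27² = 1.3834
With 8 standardized items, total variance = 8. Proportion = 1.3834/8 = 0.1729 → 17.29%.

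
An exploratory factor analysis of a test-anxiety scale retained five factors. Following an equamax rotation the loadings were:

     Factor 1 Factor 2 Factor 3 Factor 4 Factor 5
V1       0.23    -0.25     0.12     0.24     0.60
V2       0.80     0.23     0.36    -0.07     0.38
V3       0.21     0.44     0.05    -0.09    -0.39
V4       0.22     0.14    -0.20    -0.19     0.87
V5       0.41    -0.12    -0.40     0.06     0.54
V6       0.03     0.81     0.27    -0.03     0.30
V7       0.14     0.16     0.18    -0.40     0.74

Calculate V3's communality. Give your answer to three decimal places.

h² = 0.21² + 0.44² + 0.05² + (-0.09)² + (-0.39)² = 0.0441 + 0.1936 + 0.0025 + 0.0081 + 0.1521 = 0.4004

0.400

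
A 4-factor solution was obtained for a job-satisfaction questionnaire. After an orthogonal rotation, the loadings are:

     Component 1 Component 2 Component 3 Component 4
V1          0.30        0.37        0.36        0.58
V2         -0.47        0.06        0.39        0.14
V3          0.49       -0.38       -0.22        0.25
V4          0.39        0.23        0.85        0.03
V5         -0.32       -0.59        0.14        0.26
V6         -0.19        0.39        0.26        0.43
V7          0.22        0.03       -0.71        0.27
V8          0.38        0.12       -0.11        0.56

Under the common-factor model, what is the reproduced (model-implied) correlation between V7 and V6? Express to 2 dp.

r̂ = Σ λ_i·λ_j across factors = (0.22)(-0.19) + (0.03)(0.39) + (-0.71)(0.26) + (0.27)(0.43)
  = -0.0418 +0.0117 -0.1846 +0.1161 = -0.0986

-0.10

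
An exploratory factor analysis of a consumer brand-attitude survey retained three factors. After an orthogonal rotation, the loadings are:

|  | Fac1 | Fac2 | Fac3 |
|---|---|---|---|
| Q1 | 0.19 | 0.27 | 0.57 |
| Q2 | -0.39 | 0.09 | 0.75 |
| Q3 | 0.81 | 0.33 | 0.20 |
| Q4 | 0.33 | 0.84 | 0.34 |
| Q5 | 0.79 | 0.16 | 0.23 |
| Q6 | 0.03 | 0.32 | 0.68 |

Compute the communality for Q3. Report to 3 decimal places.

0.805

h² = 0.81² + 0.33² + 0.20² = 0.6561 + 0.1089 + 0.0400 = 0.8050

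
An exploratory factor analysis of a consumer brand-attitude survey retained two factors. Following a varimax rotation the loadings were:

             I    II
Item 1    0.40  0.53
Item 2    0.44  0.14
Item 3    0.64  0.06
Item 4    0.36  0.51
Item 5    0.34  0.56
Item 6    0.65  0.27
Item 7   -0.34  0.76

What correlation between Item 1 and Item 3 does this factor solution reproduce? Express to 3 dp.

r̂ = Σ λ_i·λ_j across factors = (0.40)(0.64) + (0.53)(0.06)
  = +0.2560 +0.0318 = 0.2878

0.288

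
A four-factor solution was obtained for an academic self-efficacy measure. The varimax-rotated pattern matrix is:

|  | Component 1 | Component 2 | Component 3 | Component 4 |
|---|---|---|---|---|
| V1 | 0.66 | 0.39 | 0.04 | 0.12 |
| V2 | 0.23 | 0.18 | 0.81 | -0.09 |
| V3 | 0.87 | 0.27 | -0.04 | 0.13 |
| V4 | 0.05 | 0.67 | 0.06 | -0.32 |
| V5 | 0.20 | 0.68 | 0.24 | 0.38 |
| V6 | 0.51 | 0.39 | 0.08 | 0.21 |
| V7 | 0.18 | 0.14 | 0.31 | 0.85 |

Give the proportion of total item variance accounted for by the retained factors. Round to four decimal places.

SS loadings by factor: 1.5804, 1.3404, 0.8230, 1.0528; total = 4.7966.
Total variance with 7 standardized items is 7, so the solution explains 4.7966/7 = 0.6852.

0.6852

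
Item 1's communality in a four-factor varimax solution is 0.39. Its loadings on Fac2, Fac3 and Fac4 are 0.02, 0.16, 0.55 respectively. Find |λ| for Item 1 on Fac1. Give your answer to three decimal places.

Under orthogonal rotation h² = Σλ², so λ_Fac1² = h² − (0.3285) = 0.39 − 0.3285 = 0.0615.
|λ| = √0.0615 = 0.2480.

0.248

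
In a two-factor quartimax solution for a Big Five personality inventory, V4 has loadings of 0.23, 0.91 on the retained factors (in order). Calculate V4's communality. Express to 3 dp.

0.881

h² = 0.23² + 0.91² = 0.0529 + 0.8281 = 0.8810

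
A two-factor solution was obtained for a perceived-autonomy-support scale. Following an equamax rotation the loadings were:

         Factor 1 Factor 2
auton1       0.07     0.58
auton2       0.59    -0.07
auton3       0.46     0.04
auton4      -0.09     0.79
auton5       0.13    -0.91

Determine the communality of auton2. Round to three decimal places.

h² = 0.59² + (-0.07)² = 0.3481 + 0.0049 = 0.3530

0.353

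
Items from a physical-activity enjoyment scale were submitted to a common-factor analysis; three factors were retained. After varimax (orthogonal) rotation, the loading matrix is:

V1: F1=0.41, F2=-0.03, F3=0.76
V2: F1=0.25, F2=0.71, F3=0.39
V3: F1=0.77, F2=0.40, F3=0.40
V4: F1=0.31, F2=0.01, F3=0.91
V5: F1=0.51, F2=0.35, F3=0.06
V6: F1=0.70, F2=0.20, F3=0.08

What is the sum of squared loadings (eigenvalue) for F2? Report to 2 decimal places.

SS loadings for F2 = (-0.03)² + 0.71² + 0.40² + 0.01² + 0.35² + 0.20² = 0.0009 + 0.5041 + 0.1600 + 0.0001 + 0.1225 + 0.0400 = 0.8276

0.83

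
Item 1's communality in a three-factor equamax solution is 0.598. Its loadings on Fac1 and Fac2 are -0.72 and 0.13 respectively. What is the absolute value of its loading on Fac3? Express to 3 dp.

Under orthogonal rotation h² = Σλ², so λ_Fac3² = h² − (0.5353) = 0.598 − 0.5353 = 0.0627.
|λ| = √0.0627 = 0.2504.

0.250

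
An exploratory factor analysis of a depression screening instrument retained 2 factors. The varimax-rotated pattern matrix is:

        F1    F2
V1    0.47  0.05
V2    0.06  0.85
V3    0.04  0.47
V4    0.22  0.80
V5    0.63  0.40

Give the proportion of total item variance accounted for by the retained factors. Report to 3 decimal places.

0.483

Communalities: 0.2234, 0.7261, 0.2225, 0.6884, 0.5569; Σh² = 2.4173.
Total variance with 5 standardized items is 5, so the solution explains 2.4173/5 = 0.4835.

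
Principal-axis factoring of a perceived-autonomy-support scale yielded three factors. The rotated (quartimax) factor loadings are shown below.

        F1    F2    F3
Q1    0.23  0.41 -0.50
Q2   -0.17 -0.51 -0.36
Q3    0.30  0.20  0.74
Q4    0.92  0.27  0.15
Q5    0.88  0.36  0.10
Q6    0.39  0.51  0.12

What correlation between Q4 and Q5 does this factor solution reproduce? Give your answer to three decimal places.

0.922

r̂ = Σ λ_i·λ_j across factors = (0.92)(0.88) + (0.27)(0.36) + (0.15)(0.10)
  = +0.8096 +0.0972 +0.0150 = 0.9218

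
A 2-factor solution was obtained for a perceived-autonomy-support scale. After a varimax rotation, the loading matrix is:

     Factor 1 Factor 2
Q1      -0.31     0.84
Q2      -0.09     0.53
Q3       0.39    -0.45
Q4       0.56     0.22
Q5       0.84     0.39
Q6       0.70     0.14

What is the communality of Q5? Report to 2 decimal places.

0.86

h² = 0.84² + 0.39² = 0.7056 + 0.1521 = 0.8577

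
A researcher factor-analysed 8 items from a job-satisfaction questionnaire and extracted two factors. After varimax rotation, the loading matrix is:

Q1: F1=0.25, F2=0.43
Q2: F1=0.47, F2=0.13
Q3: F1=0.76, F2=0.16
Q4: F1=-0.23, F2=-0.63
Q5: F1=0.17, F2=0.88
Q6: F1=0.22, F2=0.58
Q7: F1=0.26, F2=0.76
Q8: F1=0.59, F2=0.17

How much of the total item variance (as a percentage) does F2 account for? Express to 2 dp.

29.27%

SS loadings for F2 = 0.43² + 0.13² + 0.16² + (-0.63)² + 0.88² + 0.58² + 0.76² + 0.17² = 2.3416
With 8 standardized items, total variance = 8. Proportion = 2.3416/8 = 0.2927 → 29.27%.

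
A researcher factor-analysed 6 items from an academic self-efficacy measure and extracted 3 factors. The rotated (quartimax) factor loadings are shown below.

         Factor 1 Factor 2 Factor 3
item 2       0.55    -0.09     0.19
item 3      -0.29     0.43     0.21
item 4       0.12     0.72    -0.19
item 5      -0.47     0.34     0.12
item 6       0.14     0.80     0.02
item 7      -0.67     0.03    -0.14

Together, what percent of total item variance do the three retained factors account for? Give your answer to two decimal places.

Communalities: 0.3467, 0.3131, 0.5689, 0.3509, 0.6600, 0.4694; Σh² = 2.7090.
Total variance with 6 standardized items is 6, so the solution explains 2.7090/6 = 0.4515 = 45.15%.

45.15%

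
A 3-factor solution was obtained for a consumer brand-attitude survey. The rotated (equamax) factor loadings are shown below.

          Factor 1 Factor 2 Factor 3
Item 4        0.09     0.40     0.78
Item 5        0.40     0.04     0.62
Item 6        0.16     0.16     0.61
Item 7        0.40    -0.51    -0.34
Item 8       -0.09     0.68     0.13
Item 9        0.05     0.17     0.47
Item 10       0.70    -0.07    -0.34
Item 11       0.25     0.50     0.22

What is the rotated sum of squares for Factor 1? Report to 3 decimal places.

SS loadings for Factor 1 = 0.09² + 0.40² + 0.16² + 0.40² + (-0.09)² + 0.05² + 0.70² + 0.25² = 0.0081 + 0.1600 + 0.0256 + 0.1600 + 0.0081 + 0.0025 + 0.4900 + 0.0625 = 0.9168

0.917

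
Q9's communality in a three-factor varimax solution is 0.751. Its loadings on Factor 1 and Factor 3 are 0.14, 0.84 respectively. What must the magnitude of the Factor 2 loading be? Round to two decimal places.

Under orthogonal rotation h² = Σλ², so λ_Factor 2² = h² − (0.7252) = 0.751 − 0.7252 = 0.0258.
|λ| = √0.0258 = 0.1606.

0.16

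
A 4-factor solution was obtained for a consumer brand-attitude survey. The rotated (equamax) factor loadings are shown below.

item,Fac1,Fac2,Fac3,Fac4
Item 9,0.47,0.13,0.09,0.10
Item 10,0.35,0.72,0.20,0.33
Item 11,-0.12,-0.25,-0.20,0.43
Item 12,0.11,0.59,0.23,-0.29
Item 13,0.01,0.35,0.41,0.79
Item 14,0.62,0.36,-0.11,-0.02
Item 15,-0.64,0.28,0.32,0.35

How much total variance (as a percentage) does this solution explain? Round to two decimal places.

Communalities: 0.2559, 0.7898, 0.3018, 0.4972, 0.9148, 0.5265, 0.7129; Σh² = 3.9989.
Total variance with 7 standardized items is 7, so the solution explains 3.9989/7 = 0.5713 = 57.13%.

57.13%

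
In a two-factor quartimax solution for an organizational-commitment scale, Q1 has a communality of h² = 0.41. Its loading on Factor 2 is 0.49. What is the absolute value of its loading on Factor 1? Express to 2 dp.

Under orthogonal rotation h² = Σλ², so λ_Factor 1² = h² − (0.2401) = 0.41 − 0.2401 = 0.1699.
|λ| = √0.1699 = 0.4122.

0.41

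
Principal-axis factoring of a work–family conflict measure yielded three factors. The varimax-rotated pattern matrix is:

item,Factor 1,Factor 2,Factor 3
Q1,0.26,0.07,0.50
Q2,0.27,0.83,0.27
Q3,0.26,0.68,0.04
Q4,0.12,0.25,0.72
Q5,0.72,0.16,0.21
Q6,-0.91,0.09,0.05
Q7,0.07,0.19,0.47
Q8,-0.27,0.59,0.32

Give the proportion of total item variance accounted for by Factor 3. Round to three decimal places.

SS loadings for Factor 3 = 0.50² + 0.27² + 0.04² + 0.72² + 0.21² + 0.05² + 0.47² + 0.32² = 1.2128
Proportion of variance = 1.2128 / 8 = 0.1516.

0.152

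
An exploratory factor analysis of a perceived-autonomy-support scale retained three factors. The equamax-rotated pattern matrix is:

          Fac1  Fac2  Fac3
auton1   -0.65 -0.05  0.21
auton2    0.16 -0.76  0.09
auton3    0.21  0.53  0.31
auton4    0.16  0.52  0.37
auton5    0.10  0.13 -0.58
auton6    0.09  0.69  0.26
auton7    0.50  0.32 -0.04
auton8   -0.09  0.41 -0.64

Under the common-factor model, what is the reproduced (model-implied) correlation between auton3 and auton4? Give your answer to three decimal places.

0.424

r̂ = Σ λ_i·λ_j across factors = (0.21)(0.16) + (0.53)(0.52) + (0.31)(0.37)
  = +0.0336 +0.2756 +0.1147 = 0.4239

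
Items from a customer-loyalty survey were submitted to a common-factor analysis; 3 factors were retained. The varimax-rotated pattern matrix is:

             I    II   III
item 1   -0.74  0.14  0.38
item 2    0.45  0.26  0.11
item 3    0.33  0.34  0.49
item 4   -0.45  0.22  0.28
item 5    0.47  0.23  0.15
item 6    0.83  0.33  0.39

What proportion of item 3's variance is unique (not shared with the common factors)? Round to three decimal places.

0.535

h² = 0.33² + 0.34² + 0.49² = 0.1089 + 0.1156 + 0.2401 = 0.4646
Uniqueness u² = 1 − h² = 1 − 0.4646 = 0.5354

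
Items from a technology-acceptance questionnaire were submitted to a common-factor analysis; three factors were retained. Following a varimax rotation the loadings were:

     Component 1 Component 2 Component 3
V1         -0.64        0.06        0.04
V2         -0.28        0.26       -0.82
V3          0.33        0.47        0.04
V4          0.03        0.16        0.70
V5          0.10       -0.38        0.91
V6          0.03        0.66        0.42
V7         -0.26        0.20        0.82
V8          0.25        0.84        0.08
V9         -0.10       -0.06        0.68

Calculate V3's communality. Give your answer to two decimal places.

h² = 0.33² + 0.47² + 0.04² = 0.1089 + 0.2209 + 0.0016 = 0.3314

0.33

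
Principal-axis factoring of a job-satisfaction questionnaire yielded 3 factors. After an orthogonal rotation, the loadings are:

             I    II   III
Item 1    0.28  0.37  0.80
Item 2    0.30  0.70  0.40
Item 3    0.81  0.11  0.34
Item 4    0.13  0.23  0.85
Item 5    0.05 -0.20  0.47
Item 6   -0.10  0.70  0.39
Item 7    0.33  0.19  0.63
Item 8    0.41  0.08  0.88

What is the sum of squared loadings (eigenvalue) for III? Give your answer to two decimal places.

SS loadings for III = 0.80² + 0.40² + 0.34² + 0.85² + 0.47² + 0.39² + 0.63² + 0.88² = 0.6400 + 0.1600 + 0.1156 + 0.7225 + 0.2209 + 0.1521 + 0.3969 + 0.7744 = 3.1824

3.18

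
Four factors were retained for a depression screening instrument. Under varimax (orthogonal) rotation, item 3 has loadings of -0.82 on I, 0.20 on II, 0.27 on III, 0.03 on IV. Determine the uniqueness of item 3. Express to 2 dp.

h² = (-0.82)² + 0.20² + 0.27² + 0.03² = 0.6724 + 0.0400 + 0.0729 + 0.0009 = 0.7862
Uniqueness u² = 1 − h² = 1 − 0.7862 = 0.2138

0.21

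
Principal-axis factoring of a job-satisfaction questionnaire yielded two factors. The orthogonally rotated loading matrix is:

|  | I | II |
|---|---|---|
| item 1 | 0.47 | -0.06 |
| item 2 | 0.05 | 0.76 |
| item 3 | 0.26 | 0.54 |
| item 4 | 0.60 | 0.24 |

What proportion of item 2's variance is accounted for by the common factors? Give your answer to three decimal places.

0.580

h² = 0.05² + 0.76² = 0.0025 + 0.5776 = 0.5801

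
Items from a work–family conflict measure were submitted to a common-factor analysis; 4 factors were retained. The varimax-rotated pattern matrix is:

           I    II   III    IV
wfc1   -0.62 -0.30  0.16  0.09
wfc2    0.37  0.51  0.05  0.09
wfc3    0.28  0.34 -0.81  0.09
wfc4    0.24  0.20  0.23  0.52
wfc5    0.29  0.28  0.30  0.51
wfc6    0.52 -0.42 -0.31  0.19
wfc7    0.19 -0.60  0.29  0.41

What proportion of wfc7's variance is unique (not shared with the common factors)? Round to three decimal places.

0.352

h² = 0.19² + (-0.60)² + 0.29² + 0.41² = 0.0361 + 0.3600 + 0.0841 + 0.1681 = 0.6483
Uniqueness u² = 1 − h² = 1 − 0.6483 = 0.3517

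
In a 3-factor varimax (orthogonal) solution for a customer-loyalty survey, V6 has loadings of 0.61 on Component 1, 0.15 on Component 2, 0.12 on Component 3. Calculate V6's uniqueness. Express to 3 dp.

0.591

h² = 0.61² + 0.15² + 0.12² = 0.3721 + 0.0225 + 0.0144 = 0.4090
Uniqueness u² = 1 − h² = 1 − 0.4090 = 0.5910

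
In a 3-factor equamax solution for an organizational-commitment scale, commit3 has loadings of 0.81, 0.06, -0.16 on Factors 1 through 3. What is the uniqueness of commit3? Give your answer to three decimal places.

h² = 0.81² + 0.06² + (-0.16)² = 0.6561 + 0.0036 + 0.0256 = 0.6853
Uniqueness u² = 1 − h² = 1 − 0.6853 = 0.3147

0.315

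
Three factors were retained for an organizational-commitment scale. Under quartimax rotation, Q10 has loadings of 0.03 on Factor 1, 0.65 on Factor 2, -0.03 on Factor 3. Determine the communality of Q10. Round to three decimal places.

h² = 0.03² + 0.65² + (-0.03)² = 0.0009 + 0.4225 + 0.0009 = 0.4243

0.424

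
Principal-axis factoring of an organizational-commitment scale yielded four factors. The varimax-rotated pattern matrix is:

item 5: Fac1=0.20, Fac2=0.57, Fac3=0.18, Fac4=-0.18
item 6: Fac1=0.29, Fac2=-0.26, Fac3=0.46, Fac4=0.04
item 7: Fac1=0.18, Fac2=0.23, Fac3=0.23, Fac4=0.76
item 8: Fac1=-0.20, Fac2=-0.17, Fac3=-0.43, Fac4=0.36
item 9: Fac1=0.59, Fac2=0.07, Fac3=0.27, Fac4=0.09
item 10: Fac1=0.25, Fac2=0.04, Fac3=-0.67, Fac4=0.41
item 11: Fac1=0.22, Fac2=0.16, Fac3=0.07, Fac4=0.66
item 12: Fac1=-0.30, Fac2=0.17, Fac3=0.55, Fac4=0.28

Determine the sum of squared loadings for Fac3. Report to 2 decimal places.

SS loadings for Fac3 = 0.18² + 0.46² + 0.23² + (-0.43)² + 0.27² + (-0.67)² + 0.07² + 0.55² = 0.0324 + 0.2116 + 0.0529 + 0.1849 + 0.0729 + 0.4489 + 0.0049 + 0.3025 = 1.3110

1.31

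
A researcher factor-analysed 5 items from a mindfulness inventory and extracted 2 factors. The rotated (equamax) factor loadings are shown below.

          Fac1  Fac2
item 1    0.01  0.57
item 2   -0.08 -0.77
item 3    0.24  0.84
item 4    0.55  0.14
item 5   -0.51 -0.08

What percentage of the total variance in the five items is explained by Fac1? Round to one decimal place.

SS loadings for Fac1 = 0.01² + (-0.08)² + 0.24² + 0.55² + (-0.51)² = 0.6267
With 5 standardized items, total variance = 5. Proportion = 0.6267/5 = 0.1253 → 12.53%.

12.5%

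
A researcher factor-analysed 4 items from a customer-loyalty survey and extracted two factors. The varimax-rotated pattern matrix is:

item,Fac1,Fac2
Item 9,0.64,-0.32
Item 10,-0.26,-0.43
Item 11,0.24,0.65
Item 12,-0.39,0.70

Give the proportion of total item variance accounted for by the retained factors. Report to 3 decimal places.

SS loadings by factor: 0.6869, 1.1998; total = 1.8867.
Total variance with 4 standardized items is 4, so the solution explains 1.8867/4 = 0.4717.

0.472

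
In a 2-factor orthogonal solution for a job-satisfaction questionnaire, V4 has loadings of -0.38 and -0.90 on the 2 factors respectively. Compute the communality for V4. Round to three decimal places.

h² = (-0.38)² + (-0.90)² = 0.1444 + 0.8100 = 0.9544

0.954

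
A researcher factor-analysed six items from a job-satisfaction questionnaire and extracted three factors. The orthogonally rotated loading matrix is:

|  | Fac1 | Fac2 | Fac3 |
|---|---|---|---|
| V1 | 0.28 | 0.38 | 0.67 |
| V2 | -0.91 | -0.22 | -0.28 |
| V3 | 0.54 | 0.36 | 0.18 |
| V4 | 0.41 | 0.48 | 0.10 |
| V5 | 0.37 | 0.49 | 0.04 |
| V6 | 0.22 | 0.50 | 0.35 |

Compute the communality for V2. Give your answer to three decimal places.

h² = (-0.91)² + (-0.22)² + (-0.28)² = 0.8281 + 0.0484 + 0.0784 = 0.9549

0.955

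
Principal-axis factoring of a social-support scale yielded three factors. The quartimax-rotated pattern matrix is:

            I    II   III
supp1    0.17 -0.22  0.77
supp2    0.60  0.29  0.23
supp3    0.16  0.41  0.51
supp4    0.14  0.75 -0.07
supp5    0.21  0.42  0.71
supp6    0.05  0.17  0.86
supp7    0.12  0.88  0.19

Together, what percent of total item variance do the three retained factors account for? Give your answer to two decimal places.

SS loadings by factor: 0.4951, 1.8428, 2.1906; total = 4.5285.
Total variance with 7 standardized items is 7, so the solution explains 4.5285/7 = 0.6469 = 64.69%.

64.69%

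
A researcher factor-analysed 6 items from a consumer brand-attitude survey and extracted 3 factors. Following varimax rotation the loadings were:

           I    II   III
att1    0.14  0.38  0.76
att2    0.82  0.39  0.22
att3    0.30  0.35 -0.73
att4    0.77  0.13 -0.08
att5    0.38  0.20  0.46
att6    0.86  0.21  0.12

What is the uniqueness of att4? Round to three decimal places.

0.384

h² = 0.77² + 0.13² + (-0.08)² = 0.5929 + 0.0169 + 0.0064 = 0.6162
Uniqueness u² = 1 − h² = 1 − 0.6162 = 0.3838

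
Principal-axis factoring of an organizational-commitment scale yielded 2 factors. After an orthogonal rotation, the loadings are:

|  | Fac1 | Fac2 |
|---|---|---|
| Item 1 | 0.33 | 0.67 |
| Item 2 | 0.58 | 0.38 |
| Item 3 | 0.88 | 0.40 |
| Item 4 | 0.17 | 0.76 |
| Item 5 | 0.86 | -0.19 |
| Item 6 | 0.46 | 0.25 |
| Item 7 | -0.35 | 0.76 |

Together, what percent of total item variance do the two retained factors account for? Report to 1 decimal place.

61.8%

SS loadings by factor: 2.3223, 2.0071; total = 4.3294.
Total variance with 7 standardized items is 7, so the solution explains 4.3294/7 = 0.6185 = 61.85%.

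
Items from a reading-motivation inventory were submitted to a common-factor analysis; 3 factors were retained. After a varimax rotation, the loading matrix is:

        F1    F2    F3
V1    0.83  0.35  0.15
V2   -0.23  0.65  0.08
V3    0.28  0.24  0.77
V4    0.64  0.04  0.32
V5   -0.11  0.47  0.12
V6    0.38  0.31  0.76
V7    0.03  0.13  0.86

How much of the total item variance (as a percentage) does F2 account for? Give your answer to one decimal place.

13.4%

SS loadings for F2 = 0.35² + 0.65² + 0.24² + 0.04² + 0.47² + 0.31² + 0.13² = 0.9381
With 7 standardized items, total variance = 7. Proportion = 0.9381/7 = 0.1340 → 13.40%.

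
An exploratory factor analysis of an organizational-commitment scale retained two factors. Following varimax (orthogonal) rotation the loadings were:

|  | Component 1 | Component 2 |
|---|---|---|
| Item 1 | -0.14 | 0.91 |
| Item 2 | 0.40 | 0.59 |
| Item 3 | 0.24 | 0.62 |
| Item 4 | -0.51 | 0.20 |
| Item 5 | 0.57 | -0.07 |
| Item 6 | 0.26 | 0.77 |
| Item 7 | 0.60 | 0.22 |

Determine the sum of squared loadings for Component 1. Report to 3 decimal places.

SS loadings for Component 1 = (-0.14)² + 0.40² + 0.24² + (-0.51)² + 0.57² + 0.26² + 0.60² = 0.0196 + 0.1600 + 0.0576 + 0.2601 + 0.3249 + 0.0676 + 0.3600 = 1.2498

1.250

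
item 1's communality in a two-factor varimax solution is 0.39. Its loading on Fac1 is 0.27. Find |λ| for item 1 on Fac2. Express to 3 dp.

Under orthogonal rotation h² = Σλ², so λ_Fac2² = h² − (0.0729) = 0.39 − 0.0729 = 0.3171.
|λ| = √0.3171 = 0.5631.

0.563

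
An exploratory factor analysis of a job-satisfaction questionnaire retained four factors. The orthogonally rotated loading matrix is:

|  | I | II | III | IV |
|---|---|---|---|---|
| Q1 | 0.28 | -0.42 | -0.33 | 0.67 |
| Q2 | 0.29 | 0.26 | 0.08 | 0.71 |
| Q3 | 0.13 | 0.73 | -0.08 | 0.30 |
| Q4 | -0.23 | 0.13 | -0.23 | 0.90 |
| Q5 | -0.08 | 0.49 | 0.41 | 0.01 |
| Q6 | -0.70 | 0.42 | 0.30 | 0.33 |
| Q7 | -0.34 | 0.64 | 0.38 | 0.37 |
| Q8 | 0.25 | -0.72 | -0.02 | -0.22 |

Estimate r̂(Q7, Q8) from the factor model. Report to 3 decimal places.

-0.635

r̂ = Σ λ_i·λ_j across factors = (-0.34)(0.25) + (0.64)(-0.72) + (0.38)(-0.02) + (0.37)(-0.22)
  = -0.0850 -0.4608 -0.0076 -0.0814 = -0.6348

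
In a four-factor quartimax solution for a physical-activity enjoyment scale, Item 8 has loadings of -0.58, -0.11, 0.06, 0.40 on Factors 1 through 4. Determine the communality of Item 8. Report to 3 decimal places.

h² = (-0.58)² + (-0.11)² + 0.06² + 0.40² = 0.3364 + 0.0121 + 0.0036 + 0.1600 = 0.5121

0.512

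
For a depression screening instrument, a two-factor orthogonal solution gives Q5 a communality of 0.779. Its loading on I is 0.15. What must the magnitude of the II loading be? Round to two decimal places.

Under orthogonal rotation h² = Σλ², so λ_II² = h² − (0.0225) = 0.779 − 0.0225 = 0.7565.
|λ| = √0.7565 = 0.8698.

0.87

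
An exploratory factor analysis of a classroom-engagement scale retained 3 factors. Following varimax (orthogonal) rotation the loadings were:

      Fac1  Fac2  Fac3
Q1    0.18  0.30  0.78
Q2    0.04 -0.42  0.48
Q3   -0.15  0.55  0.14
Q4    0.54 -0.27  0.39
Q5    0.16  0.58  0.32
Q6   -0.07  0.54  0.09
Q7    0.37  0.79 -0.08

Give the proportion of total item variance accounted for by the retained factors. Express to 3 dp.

0.505

SS loadings by factor: 0.5155, 1.8939, 1.1274; total = 3.5368.
Total variance with 7 standardized items is 7, so the solution explains 3.5368/7 = 0.5053.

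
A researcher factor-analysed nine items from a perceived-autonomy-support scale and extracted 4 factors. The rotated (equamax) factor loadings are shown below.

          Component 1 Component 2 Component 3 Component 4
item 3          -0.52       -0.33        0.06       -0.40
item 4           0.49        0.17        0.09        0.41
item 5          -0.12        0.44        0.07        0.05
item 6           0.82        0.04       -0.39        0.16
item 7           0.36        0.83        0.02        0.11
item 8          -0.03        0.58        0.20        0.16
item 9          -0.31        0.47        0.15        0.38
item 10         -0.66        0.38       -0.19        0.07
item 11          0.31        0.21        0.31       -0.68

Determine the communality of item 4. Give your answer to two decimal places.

0.45

h² = 0.49² + 0.17² + 0.09² + 0.41² = 0.2401 + 0.0289 + 0.0081 + 0.1681 = 0.4452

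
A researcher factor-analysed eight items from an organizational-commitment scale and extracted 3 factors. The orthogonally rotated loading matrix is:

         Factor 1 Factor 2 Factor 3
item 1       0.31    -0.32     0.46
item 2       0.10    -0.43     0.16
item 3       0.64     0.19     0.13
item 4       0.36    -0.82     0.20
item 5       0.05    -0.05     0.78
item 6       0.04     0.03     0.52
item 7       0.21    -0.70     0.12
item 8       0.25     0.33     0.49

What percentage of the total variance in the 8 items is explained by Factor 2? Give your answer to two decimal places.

19.98%

SS loadings for Factor 2 = (-0.32)² + (-0.43)² + 0.19² + (-0.82)² + (-0.05)² + 0.03² + (-0.70)² + 0.33² = 1.5981
With 8 standardized items, total variance = 8. Proportion = 1.5981/8 = 0.1998 → 19.98%.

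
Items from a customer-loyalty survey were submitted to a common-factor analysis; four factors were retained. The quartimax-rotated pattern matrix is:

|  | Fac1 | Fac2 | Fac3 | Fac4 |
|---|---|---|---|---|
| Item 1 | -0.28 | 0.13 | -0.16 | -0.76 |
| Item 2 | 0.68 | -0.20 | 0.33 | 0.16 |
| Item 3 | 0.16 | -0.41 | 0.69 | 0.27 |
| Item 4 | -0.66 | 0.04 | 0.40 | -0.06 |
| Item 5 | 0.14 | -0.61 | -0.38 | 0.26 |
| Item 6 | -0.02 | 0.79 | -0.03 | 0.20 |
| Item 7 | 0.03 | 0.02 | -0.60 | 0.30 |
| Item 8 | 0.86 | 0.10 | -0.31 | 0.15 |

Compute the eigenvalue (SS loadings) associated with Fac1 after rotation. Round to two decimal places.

SS loadings for Fac1 = (-0.28)² + 0.68² + 0.16² + (-0.66)² + 0.14² + (-0.02)² + 0.03² + 0.86² = 0.0784 + 0.4624 + 0.0256 + 0.4356 + 0.0196 + 0.0004 + 0.0009 + 0.7396 = 1.7625

1.76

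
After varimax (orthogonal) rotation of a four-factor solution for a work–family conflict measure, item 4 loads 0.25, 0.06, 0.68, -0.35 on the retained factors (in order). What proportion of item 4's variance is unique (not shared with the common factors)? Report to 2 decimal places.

0.35

h² = 0.25² + 0.06² + 0.68² + (-0.35)² = 0.0625 + 0.0036 + 0.4624 + 0.1225 = 0.6510
Uniqueness u² = 1 − h² = 1 − 0.6510 = 0.3490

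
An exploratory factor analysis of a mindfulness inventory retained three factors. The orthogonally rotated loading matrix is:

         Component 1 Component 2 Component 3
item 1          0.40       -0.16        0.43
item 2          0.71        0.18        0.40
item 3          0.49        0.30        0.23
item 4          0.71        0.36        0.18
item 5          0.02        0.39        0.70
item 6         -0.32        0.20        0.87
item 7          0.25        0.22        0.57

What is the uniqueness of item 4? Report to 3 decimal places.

h² = 0.71² + 0.36² + 0.18² = 0.5041 + 0.1296 + 0.0324 = 0.6661
Uniqueness u² = 1 − h² = 1 − 0.6661 = 0.3339

0.334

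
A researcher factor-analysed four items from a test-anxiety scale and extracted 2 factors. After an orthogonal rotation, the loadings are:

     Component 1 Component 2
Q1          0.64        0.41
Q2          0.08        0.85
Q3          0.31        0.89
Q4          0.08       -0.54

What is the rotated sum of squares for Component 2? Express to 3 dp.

1.974

SS loadings for Component 2 = 0.41² + 0.85² + 0.89² + (-0.54)² = 0.1681 + 0.7225 + 0.7921 + 0.2916 = 1.9743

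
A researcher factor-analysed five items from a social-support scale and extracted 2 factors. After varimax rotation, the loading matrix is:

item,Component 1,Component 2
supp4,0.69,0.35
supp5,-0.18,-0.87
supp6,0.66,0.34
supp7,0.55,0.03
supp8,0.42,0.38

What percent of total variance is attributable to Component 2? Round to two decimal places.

22.81%

SS loadings for Component 2 = 0.35² + (-0.87)² + 0.34² + 0.03² + 0.38² = 1.1403
With 5 standardized items, total variance = 5. Proportion = 1.1403/5 = 0.2281 → 22.81%.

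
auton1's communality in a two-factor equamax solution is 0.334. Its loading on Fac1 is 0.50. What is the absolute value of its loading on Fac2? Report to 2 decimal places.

Under orthogonal rotation h² = Σλ², so λ_Fac2² = h² − (0.2500) = 0.334 − 0.2500 = 0.0840.
|λ| = √0.0840 = 0.2898.

0.29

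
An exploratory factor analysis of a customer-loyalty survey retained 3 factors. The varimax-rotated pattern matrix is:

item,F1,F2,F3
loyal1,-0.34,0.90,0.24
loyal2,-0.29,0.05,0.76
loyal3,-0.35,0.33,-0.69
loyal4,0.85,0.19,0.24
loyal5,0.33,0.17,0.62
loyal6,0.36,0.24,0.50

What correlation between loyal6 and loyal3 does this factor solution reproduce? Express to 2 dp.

-0.39

r̂ = Σ λ_i·λ_j across factors = (0.36)(-0.35) + (0.24)(0.33) + (0.50)(-0.69)
  = -0.1260 +0.0792 -0.3450 = -0.3918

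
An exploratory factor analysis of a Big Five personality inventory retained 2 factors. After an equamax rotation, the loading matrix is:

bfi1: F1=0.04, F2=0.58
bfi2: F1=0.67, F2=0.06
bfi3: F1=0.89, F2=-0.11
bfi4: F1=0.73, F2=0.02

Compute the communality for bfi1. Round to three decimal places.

0.338

h² = 0.04² + 0.58² = 0.0016 + 0.3364 = 0.3380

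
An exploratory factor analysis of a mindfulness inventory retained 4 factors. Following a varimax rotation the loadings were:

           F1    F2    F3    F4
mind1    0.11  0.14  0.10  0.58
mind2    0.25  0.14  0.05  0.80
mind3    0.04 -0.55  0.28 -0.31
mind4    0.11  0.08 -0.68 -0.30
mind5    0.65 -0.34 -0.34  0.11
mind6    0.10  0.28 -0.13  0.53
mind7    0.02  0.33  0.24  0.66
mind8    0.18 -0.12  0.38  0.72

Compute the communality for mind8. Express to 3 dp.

0.710

h² = 0.18² + (-0.12)² + 0.38² + 0.72² = 0.0324 + 0.0144 + 0.1444 + 0.5184 = 0.7096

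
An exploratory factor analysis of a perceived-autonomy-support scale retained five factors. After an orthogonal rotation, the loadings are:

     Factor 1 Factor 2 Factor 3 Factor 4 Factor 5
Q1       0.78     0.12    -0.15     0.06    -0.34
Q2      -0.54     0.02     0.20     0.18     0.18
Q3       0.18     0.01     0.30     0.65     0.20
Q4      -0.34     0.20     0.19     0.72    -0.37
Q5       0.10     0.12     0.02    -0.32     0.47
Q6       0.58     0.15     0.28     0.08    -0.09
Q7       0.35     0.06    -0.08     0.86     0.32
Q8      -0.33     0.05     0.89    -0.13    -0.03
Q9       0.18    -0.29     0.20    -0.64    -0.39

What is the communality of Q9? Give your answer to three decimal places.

0.718

h² = 0.18² + (-0.29)² + 0.20² + (-0.64)² + (-0.39)² = 0.0324 + 0.0841 + 0.0400 + 0.4096 + 0.1521 = 0.7182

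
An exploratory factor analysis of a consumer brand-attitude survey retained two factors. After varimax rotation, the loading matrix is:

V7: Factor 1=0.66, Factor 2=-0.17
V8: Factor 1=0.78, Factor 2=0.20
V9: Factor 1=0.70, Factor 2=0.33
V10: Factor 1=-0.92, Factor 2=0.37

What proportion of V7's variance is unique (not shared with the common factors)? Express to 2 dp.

h² = 0.66² + (-0.17)² = 0.4356 + 0.0289 = 0.4645
Uniqueness u² = 1 − h² = 1 − 0.4645 = 0.5355

0.54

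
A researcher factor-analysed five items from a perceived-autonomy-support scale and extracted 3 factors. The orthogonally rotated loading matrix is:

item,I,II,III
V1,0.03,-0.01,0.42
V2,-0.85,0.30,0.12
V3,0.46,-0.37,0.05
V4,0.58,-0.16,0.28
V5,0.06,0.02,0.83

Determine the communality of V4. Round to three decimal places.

h² = 0.58² + (-0.16)² + 0.28² = 0.3364 + 0.0256 + 0.0784 = 0.4404

0.440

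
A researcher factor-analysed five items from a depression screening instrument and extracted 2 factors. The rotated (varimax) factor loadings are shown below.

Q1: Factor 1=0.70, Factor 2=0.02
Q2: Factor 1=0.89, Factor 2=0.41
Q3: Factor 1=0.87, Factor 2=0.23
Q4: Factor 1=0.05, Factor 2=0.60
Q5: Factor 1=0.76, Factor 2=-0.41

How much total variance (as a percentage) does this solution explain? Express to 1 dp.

67.4%

SS loadings by factor: 2.6191, 0.7495; total = 3.3686.
Total variance with 5 standardized items is 5, so the solution explains 3.3686/5 = 0.6737 = 67.37%.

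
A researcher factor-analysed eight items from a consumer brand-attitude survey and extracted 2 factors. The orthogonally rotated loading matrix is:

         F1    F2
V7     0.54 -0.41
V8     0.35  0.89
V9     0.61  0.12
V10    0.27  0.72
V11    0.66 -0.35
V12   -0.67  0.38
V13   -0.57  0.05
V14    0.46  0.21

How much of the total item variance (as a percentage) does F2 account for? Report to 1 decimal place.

22.6%

SS loadings for F2 = (-0.41)² + 0.89² + 0.12² + 0.72² + (-0.35)² + 0.38² + 0.05² + 0.21² = 1.8065
With 8 standardized items, total variance = 8. Proportion = 1.8065/8 = 0.2258 → 22.58%.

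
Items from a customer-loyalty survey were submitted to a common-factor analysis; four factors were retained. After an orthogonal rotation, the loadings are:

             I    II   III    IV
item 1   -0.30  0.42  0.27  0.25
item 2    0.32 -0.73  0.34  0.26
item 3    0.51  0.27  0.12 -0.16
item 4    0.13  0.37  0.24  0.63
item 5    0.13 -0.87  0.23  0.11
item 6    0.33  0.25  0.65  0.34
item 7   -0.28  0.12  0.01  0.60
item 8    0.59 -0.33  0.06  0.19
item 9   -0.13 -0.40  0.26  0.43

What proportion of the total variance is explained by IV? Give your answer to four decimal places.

0.1401

SS loadings for IV = 0.25² + 0.26² + (-0.16)² + 0.63² + 0.11² + 0.34² + 0.60² + 0.19² + 0.43² = 1.2613
Proportion of variance = 1.2613 / 9 = 0.1401.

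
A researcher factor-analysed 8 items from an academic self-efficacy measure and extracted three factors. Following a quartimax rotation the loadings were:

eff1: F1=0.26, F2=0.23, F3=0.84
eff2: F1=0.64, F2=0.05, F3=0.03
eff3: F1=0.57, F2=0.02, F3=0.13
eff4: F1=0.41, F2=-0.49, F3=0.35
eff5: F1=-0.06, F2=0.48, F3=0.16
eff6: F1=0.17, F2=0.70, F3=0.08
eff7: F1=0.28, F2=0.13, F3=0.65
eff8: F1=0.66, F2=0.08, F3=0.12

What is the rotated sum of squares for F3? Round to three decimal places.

SS loadings for F3 = 0.84² + 0.03² + 0.13² + 0.35² + 0.16² + 0.08² + 0.65² + 0.12² = 0.7056 + 0.0009 + 0.0169 + 0.1225 + 0.0256 + 0.0064 + 0.4225 + 0.0144 = 1.3148

1.315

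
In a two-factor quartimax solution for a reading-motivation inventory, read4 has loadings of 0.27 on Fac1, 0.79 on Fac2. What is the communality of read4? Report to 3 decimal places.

0.697

h² = 0.27² + 0.79² = 0.0729 + 0.6241 = 0.6970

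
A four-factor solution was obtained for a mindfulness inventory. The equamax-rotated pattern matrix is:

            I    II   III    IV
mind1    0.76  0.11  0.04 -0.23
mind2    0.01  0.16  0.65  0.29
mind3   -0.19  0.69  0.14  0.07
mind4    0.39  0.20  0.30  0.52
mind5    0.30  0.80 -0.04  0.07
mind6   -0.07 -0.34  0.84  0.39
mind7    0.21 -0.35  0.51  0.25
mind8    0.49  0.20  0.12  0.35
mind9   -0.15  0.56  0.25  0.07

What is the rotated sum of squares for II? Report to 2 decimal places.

1.79

SS loadings for II = 0.11² + 0.16² + 0.69² + 0.20² + 0.80² + (-0.34)² + (-0.35)² + 0.20² + 0.56² = 0.0121 + 0.0256 + 0.4761 + 0.0400 + 0.6400 + 0.1156 + 0.1225 + 0.0400 + 0.3136 = 1.7855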